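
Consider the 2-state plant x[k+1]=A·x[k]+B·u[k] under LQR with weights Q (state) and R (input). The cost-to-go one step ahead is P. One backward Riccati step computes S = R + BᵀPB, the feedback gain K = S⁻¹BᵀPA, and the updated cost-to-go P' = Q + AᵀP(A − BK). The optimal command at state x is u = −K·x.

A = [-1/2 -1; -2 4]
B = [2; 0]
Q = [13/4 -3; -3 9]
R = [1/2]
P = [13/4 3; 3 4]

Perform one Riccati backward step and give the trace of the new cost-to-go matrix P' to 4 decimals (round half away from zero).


38.4005

BᵀP = [6.5000 6.0000]
S = R + BᵀPB = [1/2] + [13.0000] = [13.5000]
BᵀPA = [-15.2500 17.5000]
K = S⁻¹·BᵀPA = [-1.1296 1.2963]
A−BK = [1.7593 -3.5926; -2.0000 4.0000]
AᵀP(A−BK) = [5.5856 -10.6065; -10.6065 20.5648]
P' = Q + AᵀP(A−BK) = [8.8356 -13.6065; -13.6065 29.5648]
tr(P') = 38.4005


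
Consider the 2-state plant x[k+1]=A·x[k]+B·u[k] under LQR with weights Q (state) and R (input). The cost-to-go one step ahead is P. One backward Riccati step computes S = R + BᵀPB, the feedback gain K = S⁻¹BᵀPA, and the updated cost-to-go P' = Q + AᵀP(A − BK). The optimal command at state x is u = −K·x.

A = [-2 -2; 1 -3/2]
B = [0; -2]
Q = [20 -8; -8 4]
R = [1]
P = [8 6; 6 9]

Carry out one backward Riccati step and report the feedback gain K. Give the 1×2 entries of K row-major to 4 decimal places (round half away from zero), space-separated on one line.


0.1622 1.3784

BᵀP = [-12.0000 -18.0000]
S = R + BᵀPB = [1] + [36.0000] = [37.0000]
BᵀPA = [6.0000 51.0000]
K = S⁻¹·BᵀPA = [0.1622 1.3784]
A−BK = [-2.0000 -2.0000; 1.3243 1.2568]
AᵀP(A−BK) = [16.0270 16.2297; 16.2297 17.9527]
P' = Q + AᵀP(A−BK) = [36.0270 8.2297; 8.2297 21.9527]
tr(P') = 57.9797


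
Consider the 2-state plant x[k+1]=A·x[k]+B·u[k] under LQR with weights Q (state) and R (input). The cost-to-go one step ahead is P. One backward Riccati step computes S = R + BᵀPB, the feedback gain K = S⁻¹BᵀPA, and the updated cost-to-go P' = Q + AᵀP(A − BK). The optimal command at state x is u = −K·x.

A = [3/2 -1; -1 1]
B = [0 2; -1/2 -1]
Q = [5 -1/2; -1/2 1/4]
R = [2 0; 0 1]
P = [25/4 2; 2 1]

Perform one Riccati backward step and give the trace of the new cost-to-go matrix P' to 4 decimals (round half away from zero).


BᵀP = [-1.0000 -0.5000; 10.5000 3.0000]
S = R + BᵀPB = [2 0; 0 1] + [0.2500 -1.5000; -1.5000 18.0000] = [2.2500 -1.5000; -1.5000 19.0000]
BᵀPA = [-1.0000 0.5000; 12.7500 -7.5000]
K = S⁻¹·BᵀPA = [0.0031 -0.0432; 0.6713 -0.3981]
A−BK = [0.1574 -0.2037; -0.3272 0.5802]
AᵀP(A−BK) = [0.5066 -0.3418; -0.3418 0.2855]
P' = Q + AᵀP(A−BK) = [5.5066 -0.8418; -0.8418 0.5355]
tr(P') = 6.0421

6.0421


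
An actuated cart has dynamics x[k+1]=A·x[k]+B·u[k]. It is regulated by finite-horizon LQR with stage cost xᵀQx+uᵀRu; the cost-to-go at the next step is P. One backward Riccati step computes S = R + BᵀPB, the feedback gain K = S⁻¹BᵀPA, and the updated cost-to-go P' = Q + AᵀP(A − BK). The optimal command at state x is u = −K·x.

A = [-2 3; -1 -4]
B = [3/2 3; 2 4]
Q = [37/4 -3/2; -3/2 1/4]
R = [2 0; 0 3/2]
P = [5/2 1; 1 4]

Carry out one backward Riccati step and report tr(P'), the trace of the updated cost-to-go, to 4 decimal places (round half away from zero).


BᵀP = [5.7500 9.5000; 11.5000 19.0000]
S = R + BᵀPB = [2 0; 0 3/2] + [27.6250 55.2500; 55.2500 110.5000] = [29.6250 55.2500; 55.2500 112.0000]
BᵀPA = [-21.0000 -20.7500; -42.0000 -41.5000]
K = S⁻¹·BᵀPA = [-0.1187 -0.1173; -0.3165 -0.3127]
A−BK = [-0.8726 4.1140; 0.5032 -2.5147]
AᵀP(A−BK) = [2.2166 -9.5955; -9.5955 47.0902]
P' = Q + AᵀP(A−BK) = [11.4666 -11.0955; -11.0955 47.3402]
tr(P') = 58.8068

58.8068


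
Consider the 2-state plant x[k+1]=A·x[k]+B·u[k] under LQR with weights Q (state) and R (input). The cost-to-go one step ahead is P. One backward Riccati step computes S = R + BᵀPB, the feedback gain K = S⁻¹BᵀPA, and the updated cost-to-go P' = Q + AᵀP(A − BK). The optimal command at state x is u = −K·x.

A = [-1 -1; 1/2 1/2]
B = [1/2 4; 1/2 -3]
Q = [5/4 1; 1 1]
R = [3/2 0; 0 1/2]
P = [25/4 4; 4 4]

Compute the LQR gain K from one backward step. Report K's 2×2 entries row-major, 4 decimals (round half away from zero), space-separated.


BᵀP = [5.1250 4.0000; 13.0000 4.0000]
S = R + BᵀPB = [3/2 0; 0 1/2] + [4.5625 8.5000; 8.5000 40.0000] = [6.0625 8.5000; 8.5000 40.5000]
BᵀPA = [-3.1250 -3.1250; -11.0000 -11.0000]
K = S⁻¹·BᵀPA = [-0.1908 -0.1908; -0.2316 -0.2316]
A−BK = [0.0216 0.0216; -0.0993 -0.0993]
AᵀP(A−BK) = [0.1066 0.1066; 0.1066 0.1066]
P' = Q + AᵀP(A−BK) = [1.3566 1.1066; 1.1066 1.1066]
tr(P') = 2.4632

-0.1908 -0.1908 -0.2316 -0.2316


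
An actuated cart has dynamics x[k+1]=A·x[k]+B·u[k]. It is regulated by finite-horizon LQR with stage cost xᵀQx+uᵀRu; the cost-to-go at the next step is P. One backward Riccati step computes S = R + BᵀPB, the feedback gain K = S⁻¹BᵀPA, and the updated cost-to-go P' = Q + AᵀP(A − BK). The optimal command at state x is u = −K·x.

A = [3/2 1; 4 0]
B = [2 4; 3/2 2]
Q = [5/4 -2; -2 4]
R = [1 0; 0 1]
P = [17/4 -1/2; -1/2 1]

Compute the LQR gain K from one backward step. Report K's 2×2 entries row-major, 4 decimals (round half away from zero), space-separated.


BᵀP = [7.7500 0.5000; 16.0000 0.0000]
S = R + BᵀPB = [1 0; 0 1] + [16.2500 32.0000; 32.0000 64.0000] = [17.2500 32.0000; 32.0000 65.0000]
BᵀPA = [13.6250 7.7500; 24.0000 16.0000]
K = S⁻¹·BᵀPA = [1.2095 -0.0848; -0.2262 0.2879]
A−BK = [-0.0141 0.0180; 2.6382 -0.4486]
AᵀP(A−BK) = [8.5122 -1.3792; -1.3792 0.3008]
P' = Q + AᵀP(A−BK) = [9.7622 -3.3792; -3.3792 4.3008]
tr(P') = 14.0630

1.2095 -0.0848 -0.2262 0.2879


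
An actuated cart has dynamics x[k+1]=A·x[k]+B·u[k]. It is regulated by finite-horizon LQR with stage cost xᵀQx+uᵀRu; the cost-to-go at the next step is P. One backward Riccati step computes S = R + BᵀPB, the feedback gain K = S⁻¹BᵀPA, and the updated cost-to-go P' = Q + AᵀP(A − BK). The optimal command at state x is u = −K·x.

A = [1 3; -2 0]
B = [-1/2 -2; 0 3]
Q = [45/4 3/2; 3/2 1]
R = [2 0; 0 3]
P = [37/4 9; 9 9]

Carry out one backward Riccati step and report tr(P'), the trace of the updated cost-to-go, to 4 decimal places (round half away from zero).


BᵀP = [-4.6250 -4.5000; 8.5000 9.0000]
S = R + BᵀPB = [2 0; 0 3] + [2.3125 -4.2500; -4.2500 10.0000] = [4.3125 -4.2500; -4.2500 13.0000]
BᵀPA = [4.3750 -13.8750; -9.5000 25.5000]
K = S⁻¹·BᵀPA = [0.4342 -1.8947; -0.5888 1.3421]
A−BK = [0.0395 4.7368; -0.2336 -4.0263]
AᵀP(A−BK) = [1.7566 -5.2105; -5.2105 22.7368]
P' = Q + AᵀP(A−BK) = [13.0066 -3.7105; -3.7105 23.7368]
tr(P') = 36.7434

36.7434


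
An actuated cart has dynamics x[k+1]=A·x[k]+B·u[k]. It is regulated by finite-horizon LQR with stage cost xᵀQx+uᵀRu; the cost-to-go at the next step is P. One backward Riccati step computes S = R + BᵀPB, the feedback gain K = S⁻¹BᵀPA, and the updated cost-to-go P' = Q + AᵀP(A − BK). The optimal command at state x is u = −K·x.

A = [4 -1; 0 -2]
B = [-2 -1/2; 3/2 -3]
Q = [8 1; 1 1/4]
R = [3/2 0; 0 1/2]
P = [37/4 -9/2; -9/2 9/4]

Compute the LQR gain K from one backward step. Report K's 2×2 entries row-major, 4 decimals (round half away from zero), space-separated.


-1.2894 0.1053 0.4090 0.2828

BᵀP = [-25.2500 12.3750; 8.8750 -4.5000]
S = R + BᵀPB = [3/2 0; 0 1/2] + [69.0625 -24.5000; -24.5000 9.0625] = [70.5625 -24.5000; -24.5000 9.5625]
BᵀPA = [-101.0000 0.5000; 35.5000 0.1250]
K = S⁻¹·BᵀPA = [-1.2894 0.1053; 0.4090 0.2828]
A−BK = [1.6258 -0.6480; 3.1609 -1.3095]
AᵀP(A−BK) = [3.2565 -0.4064; -0.4064 0.1620]
P' = Q + AᵀP(A−BK) = [11.2565 0.5936; 0.5936 0.4120]
tr(P') = 11.6685


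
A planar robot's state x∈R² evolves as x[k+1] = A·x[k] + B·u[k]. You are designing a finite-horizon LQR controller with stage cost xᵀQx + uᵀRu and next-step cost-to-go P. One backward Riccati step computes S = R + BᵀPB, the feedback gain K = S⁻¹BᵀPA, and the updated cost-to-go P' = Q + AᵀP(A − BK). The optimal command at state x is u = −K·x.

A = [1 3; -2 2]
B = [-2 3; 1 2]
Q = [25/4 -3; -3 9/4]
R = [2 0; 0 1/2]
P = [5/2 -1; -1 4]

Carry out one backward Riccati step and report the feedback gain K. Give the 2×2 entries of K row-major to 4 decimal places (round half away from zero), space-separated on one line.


-1.0179 -0.0060 -0.3929 0.9802

BᵀP = [-6.0000 6.0000; 5.5000 5.0000]
S = R + BᵀPB = [2 0; 0 1/2] + [18.0000 -6.0000; -6.0000 26.5000] = [20.0000 -6.0000; -6.0000 27.0000]
BᵀPA = [-18.0000 -6.0000; -4.5000 26.5000]
K = S⁻¹·BᵀPA = [-1.0179 -0.0060; -0.3929 0.9802]
A−BK = [0.1429 0.0476; -0.1964 0.0456]
AᵀP(A−BK) = [2.4107 -0.1964; -0.1964 0.4901]
P' = Q + AᵀP(A−BK) = [8.6607 -3.1964; -3.1964 2.7401]
tr(P') = 11.4008


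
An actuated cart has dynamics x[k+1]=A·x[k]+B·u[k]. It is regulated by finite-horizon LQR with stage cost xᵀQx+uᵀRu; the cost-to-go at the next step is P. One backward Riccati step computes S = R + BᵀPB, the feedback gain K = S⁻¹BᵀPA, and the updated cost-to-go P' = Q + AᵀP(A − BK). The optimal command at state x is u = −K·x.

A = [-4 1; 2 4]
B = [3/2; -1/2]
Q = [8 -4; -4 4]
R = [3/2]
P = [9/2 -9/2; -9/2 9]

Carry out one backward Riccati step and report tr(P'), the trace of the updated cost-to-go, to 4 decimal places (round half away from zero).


75.7364

BᵀP = [9.0000 -11.2500]
S = R + BᵀPB = [3/2] + [19.1250] = [20.6250]
BᵀPA = [-58.5000 -36.0000]
K = S⁻¹·BᵀPA = [-2.8364 -1.7455]
A−BK = [0.2545 3.6182; 0.5818 3.1273]
AᵀP(A−BK) = [14.0727 14.8909; 14.8909 49.6636]
P' = Q + AᵀP(A−BK) = [22.0727 10.8909; 10.8909 53.6636]
tr(P') = 75.7364


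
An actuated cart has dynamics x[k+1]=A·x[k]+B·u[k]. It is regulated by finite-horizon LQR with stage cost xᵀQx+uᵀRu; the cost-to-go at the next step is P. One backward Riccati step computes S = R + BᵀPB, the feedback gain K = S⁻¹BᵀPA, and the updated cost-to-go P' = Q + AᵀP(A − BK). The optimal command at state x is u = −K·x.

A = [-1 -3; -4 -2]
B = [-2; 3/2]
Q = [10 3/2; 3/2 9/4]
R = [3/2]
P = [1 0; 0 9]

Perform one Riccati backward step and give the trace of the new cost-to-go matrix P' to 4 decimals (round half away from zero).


BᵀP = [-2.0000 13.5000]
S = R + BᵀPB = [3/2] + [24.2500] = [25.7500]
BᵀPA = [-52.0000 -21.0000]
K = S⁻¹·BᵀPA = [-2.0194 -0.8155]
A−BK = [-5.0388 -4.6311; -0.9709 -0.7767]
AᵀP(A−BK) = [39.9903 32.5922; 32.5922 27.8738]
P' = Q + AᵀP(A−BK) = [49.9903 34.0922; 34.0922 30.1238]
tr(P') = 80.1141

80.1141


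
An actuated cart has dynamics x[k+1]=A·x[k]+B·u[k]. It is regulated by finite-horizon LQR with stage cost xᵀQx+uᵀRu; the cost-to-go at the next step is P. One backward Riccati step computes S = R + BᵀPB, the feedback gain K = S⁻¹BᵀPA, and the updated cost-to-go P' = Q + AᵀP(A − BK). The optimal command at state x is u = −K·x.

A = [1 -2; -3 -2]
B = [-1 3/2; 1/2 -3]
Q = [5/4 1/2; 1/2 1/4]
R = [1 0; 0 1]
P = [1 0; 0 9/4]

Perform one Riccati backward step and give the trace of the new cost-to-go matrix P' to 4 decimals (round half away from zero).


8.5193

BᵀP = [-1.0000 1.1250; 1.5000 -6.7500]
S = R + BᵀPB = [1 0; 0 1] + [1.5625 -4.8750; -4.8750 22.5000] = [2.5625 -4.8750; -4.8750 23.5000]
BᵀPA = [-4.3750 -0.2500; 21.7500 10.5000]
K = S⁻¹·BᵀPA = [0.0883 1.2430; 0.9438 0.7047]
A−BK = [-0.3275 -1.8140; -0.2126 -0.5075]
AᵀP(A−BK) = [1.1076 1.6117; 1.6117 5.9117]
P' = Q + AᵀP(A−BK) = [2.3576 2.1117; 2.1117 6.1617]
tr(P') = 8.5193


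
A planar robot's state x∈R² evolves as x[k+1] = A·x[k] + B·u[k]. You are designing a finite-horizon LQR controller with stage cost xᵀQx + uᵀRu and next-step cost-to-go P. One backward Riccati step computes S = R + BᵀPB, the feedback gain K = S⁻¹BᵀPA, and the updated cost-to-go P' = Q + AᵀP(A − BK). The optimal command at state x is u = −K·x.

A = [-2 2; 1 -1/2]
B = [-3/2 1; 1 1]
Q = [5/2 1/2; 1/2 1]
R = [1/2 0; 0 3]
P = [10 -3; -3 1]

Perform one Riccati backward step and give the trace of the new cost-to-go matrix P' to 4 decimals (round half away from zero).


5.0029

BᵀP = [-18.0000 5.5000; 7.0000 -2.0000]
S = R + BᵀPB = [1/2 0; 0 3] + [32.5000 -12.5000; -12.5000 5.0000] = [33.0000 -12.5000; -12.5000 8.0000]
BᵀPA = [41.5000 -38.7500; -16.0000 15.0000]
K = S⁻¹·BᵀPA = [1.2251 -1.1369; -0.0858 0.0986]
A−BK = [-0.0766 0.1961; -0.1392 0.5383]
AᵀP(A−BK) = [0.7865 -0.7413; -0.7413 0.7164]
P' = Q + AᵀP(A−BK) = [3.2865 -0.2413; -0.2413 1.7164]
tr(P') = 5.0029


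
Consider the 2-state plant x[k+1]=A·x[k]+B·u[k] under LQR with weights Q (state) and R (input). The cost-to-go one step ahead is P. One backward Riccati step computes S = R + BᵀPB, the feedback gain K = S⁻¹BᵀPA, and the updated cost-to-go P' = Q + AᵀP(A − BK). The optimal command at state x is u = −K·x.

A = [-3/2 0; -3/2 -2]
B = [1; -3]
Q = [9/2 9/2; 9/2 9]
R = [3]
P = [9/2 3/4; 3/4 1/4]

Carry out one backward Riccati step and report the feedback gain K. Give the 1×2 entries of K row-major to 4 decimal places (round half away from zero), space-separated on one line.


BᵀP = [2.2500 0.0000]
S = R + BᵀPB = [3] + [2.2500] = [5.2500]
BᵀPA = [-3.3750 0.0000]
K = S⁻¹·BᵀPA = [-0.6429 0.0000]
A−BK = [-0.8571 0.0000; -3.4286 -2.0000]
AᵀP(A−BK) = [11.8929 3.0000; 3.0000 1.0000]
P' = Q + AᵀP(A−BK) = [16.3929 7.5000; 7.5000 10.0000]
tr(P') = 26.3929

-0.6429 0.0000


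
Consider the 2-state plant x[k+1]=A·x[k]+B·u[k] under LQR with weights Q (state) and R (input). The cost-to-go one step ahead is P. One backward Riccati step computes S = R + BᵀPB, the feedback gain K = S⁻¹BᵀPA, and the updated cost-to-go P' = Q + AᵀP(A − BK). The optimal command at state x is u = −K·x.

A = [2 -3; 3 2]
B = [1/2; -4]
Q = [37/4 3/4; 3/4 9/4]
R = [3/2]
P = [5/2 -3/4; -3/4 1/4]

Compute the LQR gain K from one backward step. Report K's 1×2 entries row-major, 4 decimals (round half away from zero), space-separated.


0.4795 -1.6986

BᵀP = [4.2500 -1.3750]
S = R + BᵀPB = [3/2] + [7.6250] = [9.1250]
BᵀPA = [4.3750 -15.5000]
K = S⁻¹·BᵀPA = [0.4795 -1.6986]
A−BK = [1.7603 -2.1507; 4.9178 -4.7945]
AᵀP(A−BK) = [1.1524 -2.3185; -2.3185 6.1712]
P' = Q + AᵀP(A−BK) = [10.4024 -1.5685; -1.5685 8.4212]
tr(P') = 18.8236


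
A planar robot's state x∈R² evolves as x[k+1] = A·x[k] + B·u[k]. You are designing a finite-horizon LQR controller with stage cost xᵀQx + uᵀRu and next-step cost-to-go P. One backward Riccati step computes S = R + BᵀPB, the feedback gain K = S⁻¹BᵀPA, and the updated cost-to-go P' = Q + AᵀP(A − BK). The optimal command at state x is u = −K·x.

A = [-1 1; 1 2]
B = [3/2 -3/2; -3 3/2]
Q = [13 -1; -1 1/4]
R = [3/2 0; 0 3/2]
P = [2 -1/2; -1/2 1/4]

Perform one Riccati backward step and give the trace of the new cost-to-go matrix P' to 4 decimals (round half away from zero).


BᵀP = [4.5000 -1.5000; -3.7500 1.1250]
S = R + BᵀPB = [3/2 0; 0 3/2] + [11.2500 -9.0000; -9.0000 7.3125] = [12.7500 -9.0000; -9.0000 8.8125]
BᵀPA = [-6.0000 1.5000; 4.8750 -1.5000]
K = S⁻¹·BᵀPA = [-0.2870 -0.0090; 0.2601 -0.1794]
A−BK = [-0.1794 0.7444; -0.2511 2.2422]
AᵀP(A−BK) = [0.2601 -0.1794; -0.1794 0.7444]
P' = Q + AᵀP(A−BK) = [13.2601 -1.1794; -1.1794 0.9944]
tr(P') = 14.2545

14.2545


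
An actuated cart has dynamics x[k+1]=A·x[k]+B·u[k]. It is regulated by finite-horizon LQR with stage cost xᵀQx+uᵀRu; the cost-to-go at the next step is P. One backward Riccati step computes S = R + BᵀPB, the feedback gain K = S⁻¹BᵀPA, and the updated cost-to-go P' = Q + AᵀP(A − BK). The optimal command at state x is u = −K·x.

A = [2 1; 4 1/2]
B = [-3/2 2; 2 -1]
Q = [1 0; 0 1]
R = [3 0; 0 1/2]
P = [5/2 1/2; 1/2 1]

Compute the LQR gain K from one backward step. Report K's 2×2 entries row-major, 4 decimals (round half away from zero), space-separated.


1.2207 0.2221 1.8147 0.6315

BᵀP = [-2.7500 1.2500; 4.5000 0.0000]
S = R + BᵀPB = [3 0; 0 1/2] + [6.6250 -6.7500; -6.7500 9.0000] = [9.6250 -6.7500; -6.7500 9.5000]
BᵀPA = [-0.5000 -2.1250; 9.0000 4.5000]
K = S⁻¹·BᵀPA = [1.2207 0.2221; 1.8147 0.6315]
A−BK = [0.2016 0.0702; 3.3733 0.6873]
AᵀP(A−BK) = [18.2779 3.9278; 3.9278 0.8803]
P' = Q + AᵀP(A−BK) = [19.2779 3.9278; 3.9278 1.8803]
tr(P') = 21.1582


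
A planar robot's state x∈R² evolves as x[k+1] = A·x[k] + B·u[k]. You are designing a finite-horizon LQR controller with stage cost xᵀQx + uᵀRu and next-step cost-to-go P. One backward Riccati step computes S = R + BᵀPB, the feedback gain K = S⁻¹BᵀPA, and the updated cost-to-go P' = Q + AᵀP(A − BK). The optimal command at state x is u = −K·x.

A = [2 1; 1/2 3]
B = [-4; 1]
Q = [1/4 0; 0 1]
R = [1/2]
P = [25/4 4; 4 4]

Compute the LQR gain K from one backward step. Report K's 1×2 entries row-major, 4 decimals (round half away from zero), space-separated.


BᵀP = [-21.0000 -12.0000]
S = R + BᵀPB = [1/2] + [72.0000] = [72.5000]
BᵀPA = [-48.0000 -57.0000]
K = S⁻¹·BᵀPA = [-0.6621 -0.7862]
A−BK = [-0.6483 -2.1448; 1.1621 3.7862]
AᵀP(A−BK) = [2.2207 6.7621; 6.7621 21.4362]
P' = Q + AᵀP(A−BK) = [2.4707 6.7621; 6.7621 22.4362]
tr(P') = 24.9069

-0.6621 -0.7862


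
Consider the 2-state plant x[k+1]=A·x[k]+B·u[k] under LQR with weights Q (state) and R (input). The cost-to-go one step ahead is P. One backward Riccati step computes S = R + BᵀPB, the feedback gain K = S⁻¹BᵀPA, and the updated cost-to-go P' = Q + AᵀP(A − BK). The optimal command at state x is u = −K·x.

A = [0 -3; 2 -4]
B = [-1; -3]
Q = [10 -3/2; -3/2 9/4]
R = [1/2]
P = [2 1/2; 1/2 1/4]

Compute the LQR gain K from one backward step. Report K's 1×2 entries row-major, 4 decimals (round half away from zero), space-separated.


BᵀP = [-3.5000 -1.2500]
S = R + BᵀPB = [1/2] + [7.2500] = [7.7500]
BᵀPA = [-2.5000 15.5000]
K = S⁻¹·BᵀPA = [-0.3226 2.0000]
A−BK = [-0.3226 -1.0000; 1.0323 2.0000]
AᵀP(A−BK) = [0.1935 0.0000; 0.0000 3.0000]
P' = Q + AᵀP(A−BK) = [10.1935 -1.5000; -1.5000 5.2500]
tr(P') = 15.4435

-0.3226 2.0000


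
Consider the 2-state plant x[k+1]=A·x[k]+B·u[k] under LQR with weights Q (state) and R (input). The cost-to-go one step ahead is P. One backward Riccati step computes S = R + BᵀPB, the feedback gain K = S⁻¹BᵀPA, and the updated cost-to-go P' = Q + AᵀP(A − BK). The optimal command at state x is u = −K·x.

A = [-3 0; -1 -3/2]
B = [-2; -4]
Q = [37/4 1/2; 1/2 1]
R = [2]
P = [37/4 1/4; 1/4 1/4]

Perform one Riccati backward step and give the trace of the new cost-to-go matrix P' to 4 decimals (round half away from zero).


BᵀP = [-19.5000 -1.5000]
S = R + BᵀPB = [2] + [45.0000] = [47.0000]
BᵀPA = [60.0000 2.2500]
K = S⁻¹·BᵀPA = [1.2766 0.0479]
A−BK = [-0.4468 0.0957; 4.1064 -1.3085]
AᵀP(A−BK) = [8.4043 -1.3723; -1.3723 0.4548]
P' = Q + AᵀP(A−BK) = [17.6543 -0.8723; -0.8723 1.4548]
tr(P') = 19.1090

19.1090


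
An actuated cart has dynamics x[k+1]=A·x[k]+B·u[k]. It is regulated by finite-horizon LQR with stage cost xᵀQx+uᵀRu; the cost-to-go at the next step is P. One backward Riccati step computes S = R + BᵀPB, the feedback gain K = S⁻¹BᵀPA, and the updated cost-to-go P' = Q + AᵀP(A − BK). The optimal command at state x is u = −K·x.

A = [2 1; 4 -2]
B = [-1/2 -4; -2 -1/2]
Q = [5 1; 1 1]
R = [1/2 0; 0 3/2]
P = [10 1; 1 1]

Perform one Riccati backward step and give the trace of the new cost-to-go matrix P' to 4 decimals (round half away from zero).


8.4751

BᵀP = [-7.0000 -2.5000; -40.5000 -4.5000]
S = R + BᵀPB = [1/2 0; 0 3/2] + [8.5000 29.2500; 29.2500 164.2500] = [9.0000 29.2500; 29.2500 165.7500]
BᵀPA = [-24.0000 -2.0000; -99.0000 -31.5000]
K = S⁻¹·BᵀPA = [-1.7011 0.9272; -0.2971 -0.3537]
A−BK = [-0.0389 0.0489; 0.4492 -0.3224]
AᵀP(A−BK) = [1.7613 -0.7604; -0.7604 0.7138]
P' = Q + AᵀP(A−BK) = [6.7613 0.2396; 0.2396 1.7138]
tr(P') = 8.4751


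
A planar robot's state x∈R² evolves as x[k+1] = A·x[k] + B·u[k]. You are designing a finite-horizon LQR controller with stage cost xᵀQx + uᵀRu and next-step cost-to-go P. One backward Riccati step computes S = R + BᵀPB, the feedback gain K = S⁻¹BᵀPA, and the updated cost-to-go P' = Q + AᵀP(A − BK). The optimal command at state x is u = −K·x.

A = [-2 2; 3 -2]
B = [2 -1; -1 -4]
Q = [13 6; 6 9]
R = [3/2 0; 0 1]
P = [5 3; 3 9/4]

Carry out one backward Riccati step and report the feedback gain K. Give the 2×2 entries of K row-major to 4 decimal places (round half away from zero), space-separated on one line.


-0.7736 0.7170 -0.2882 0.0875

BᵀP = [7.0000 3.7500; -17.0000 -12.0000]
S = R + BᵀPB = [3/2 0; 0 1] + [10.2500 -22.0000; -22.0000 65.0000] = [11.7500 -22.0000; -22.0000 66.0000]
BᵀPA = [-2.7500 6.5000; -2.0000 -10.0000]
K = S⁻¹·BᵀPA = [-0.7736 0.7170; -0.2882 0.0875]
A−BK = [-0.7410 0.6535; 1.0738 -0.9331]
AᵀP(A−BK) = [1.5463 -1.3533; -1.3533 1.2144]
P' = Q + AᵀP(A−BK) = [14.5463 4.6467; 4.6467 10.2144]
tr(P') = 24.7607


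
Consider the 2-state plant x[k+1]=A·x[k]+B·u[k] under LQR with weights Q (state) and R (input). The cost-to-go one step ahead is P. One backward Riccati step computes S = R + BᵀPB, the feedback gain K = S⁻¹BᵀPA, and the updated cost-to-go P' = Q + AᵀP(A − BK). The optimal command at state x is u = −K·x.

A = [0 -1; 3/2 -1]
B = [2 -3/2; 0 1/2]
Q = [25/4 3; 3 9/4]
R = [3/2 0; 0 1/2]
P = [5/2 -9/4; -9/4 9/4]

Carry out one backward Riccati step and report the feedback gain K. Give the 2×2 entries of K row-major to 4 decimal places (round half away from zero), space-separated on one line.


BᵀP = [5.0000 -4.5000; -4.8750 4.5000]
S = R + BᵀPB = [3/2 0; 0 1/2] + [10.0000 -9.7500; -9.7500 9.5625] = [11.5000 -9.7500; -9.7500 10.0625]
BᵀPA = [-6.7500 -0.5000; 6.7500 0.3750]
K = S⁻¹·BᵀPA = [-0.1021 -0.0666; 0.5719 -0.0272]
A−BK = [1.0620 -0.9077; 1.2141 -0.9864]
AᵀP(A−BK) = [0.5131 -0.2655; -0.2655 0.2269]
P' = Q + AᵀP(A−BK) = [6.7631 2.7345; 2.7345 2.4769]
tr(P') = 9.2401

-0.1021 -0.0666 0.5719 -0.0272


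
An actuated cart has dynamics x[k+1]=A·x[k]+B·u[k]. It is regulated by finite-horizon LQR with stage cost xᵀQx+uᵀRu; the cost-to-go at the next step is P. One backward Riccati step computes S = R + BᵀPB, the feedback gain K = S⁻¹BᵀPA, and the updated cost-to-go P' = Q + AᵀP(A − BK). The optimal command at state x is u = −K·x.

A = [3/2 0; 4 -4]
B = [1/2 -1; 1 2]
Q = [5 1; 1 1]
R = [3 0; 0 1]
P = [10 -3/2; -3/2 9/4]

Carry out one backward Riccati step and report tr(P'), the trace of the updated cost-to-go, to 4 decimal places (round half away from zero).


32.2824

BᵀP = [3.5000 1.5000; -13.0000 6.0000]
S = R + BᵀPB = [3 0; 0 1] + [3.2500 -0.5000; -0.5000 25.0000] = [6.2500 -0.5000; -0.5000 26.0000]
BᵀPA = [11.2500 -6.0000; 4.5000 -24.0000]
K = S⁻¹·BᵀPA = [1.8166 -1.0354; 0.2080 -0.9430]
A−BK = [0.7997 -0.4253; 1.7673 -1.0786]
AᵀP(A−BK) = [19.1267 -11.1079; -11.1079 7.1556]
P' = Q + AᵀP(A−BK) = [24.1267 -10.1079; -10.1079 8.1556]
tr(P') = 32.2824


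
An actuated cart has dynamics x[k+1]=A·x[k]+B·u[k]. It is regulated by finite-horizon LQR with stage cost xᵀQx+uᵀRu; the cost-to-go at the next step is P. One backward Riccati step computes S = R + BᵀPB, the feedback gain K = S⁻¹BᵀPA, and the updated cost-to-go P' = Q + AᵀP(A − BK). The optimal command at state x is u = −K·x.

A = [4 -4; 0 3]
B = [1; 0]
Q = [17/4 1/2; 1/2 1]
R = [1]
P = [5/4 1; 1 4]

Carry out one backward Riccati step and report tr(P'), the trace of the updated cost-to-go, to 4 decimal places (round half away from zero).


BᵀP = [1.2500 1.0000]
S = R + BᵀPB = [1] + [1.2500] = [2.2500]
BᵀPA = [5.0000 -2.0000]
K = S⁻¹·BᵀPA = [2.2222 -0.8889]
A−BK = [1.7778 -3.1111; 0.0000 3.0000]
AᵀP(A−BK) = [8.8889 -3.5556; -3.5556 30.2222]
P' = Q + AᵀP(A−BK) = [13.1389 -3.0556; -3.0556 31.2222]
tr(P') = 44.3611

44.3611


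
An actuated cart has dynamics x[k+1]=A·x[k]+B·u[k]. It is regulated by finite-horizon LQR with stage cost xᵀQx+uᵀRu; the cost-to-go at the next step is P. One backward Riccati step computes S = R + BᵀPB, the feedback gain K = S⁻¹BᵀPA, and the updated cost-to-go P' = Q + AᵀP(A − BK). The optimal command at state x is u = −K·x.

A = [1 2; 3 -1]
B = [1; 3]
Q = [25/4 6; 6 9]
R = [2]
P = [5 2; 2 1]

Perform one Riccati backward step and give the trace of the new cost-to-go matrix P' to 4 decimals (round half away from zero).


19.7857

BᵀP = [11.0000 5.0000]
S = R + BᵀPB = [2] + [26.0000] = [28.0000]
BᵀPA = [26.0000 17.0000]
K = S⁻¹·BᵀPA = [0.9286 0.6071]
A−BK = [0.0714 1.3929; 0.2143 -2.8214]
AᵀP(A−BK) = [1.8571 1.2143; 1.2143 2.6786]
P' = Q + AᵀP(A−BK) = [8.1071 7.2143; 7.2143 11.6786]
tr(P') = 19.7857


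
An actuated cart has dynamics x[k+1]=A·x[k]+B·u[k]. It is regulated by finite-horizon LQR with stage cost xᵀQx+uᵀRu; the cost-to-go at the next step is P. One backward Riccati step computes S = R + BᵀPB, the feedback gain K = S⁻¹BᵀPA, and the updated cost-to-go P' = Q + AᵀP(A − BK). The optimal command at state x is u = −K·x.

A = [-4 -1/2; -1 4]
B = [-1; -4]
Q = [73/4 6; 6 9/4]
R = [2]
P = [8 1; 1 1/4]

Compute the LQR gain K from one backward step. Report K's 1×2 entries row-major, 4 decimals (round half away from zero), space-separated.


2.2727 -0.0909

BᵀP = [-12.0000 -2.0000]
S = R + BᵀPB = [2] + [20.0000] = [22.0000]
BᵀPA = [50.0000 -2.0000]
K = S⁻¹·BᵀPA = [2.2727 -0.0909]
A−BK = [-1.7273 -0.5909; 8.0909 3.6364]
AᵀP(A−BK) = [22.6136 4.0455; 4.0455 1.8182]
P' = Q + AᵀP(A−BK) = [40.8636 10.0455; 10.0455 4.0682]
tr(P') = 44.9318


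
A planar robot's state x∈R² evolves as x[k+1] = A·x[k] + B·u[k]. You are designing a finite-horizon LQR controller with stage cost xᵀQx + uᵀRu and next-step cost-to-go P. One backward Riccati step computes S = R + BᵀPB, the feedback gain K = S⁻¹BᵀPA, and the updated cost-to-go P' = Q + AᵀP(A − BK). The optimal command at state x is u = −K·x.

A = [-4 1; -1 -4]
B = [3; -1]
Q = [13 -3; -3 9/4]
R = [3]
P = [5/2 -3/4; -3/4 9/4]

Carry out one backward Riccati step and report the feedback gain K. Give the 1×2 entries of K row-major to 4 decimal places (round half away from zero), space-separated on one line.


-0.8837 0.8140

BᵀP = [8.2500 -4.5000]
S = R + BᵀPB = [3] + [29.2500] = [32.2500]
BᵀPA = [-28.5000 26.2500]
K = S⁻¹·BᵀPA = [-0.8837 0.8140]
A−BK = [-1.3488 -1.4419; -1.8837 -3.1860]
AᵀP(A−BK) = [11.0640 10.9477; 10.9477 23.1337]
P' = Q + AᵀP(A−BK) = [24.0640 7.9477; 7.9477 25.3837]
tr(P') = 49.4477


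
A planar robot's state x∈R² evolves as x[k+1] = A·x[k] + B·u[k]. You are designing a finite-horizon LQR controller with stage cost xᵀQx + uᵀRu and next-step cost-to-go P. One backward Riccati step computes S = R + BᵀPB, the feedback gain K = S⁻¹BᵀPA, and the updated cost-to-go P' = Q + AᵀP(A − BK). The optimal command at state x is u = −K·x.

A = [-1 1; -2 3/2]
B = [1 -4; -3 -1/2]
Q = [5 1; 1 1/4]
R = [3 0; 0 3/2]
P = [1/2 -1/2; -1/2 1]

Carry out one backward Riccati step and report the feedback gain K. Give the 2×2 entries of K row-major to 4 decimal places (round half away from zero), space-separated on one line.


0.3816 -0.2722 0.1465 -0.1550

BᵀP = [2.0000 -3.5000; -1.7500 1.5000]
S = R + BᵀPB = [3 0; 0 3/2] + [12.5000 -6.2500; -6.2500 6.2500] = [15.5000 -6.2500; -6.2500 7.7500]
BᵀPA = [5.0000 -3.2500; -1.2500 0.5000]
K = S⁻¹·BᵀPA = [0.3816 -0.2722; 0.1465 -0.1550]
A−BK = [-0.7957 0.6523; -0.7818 0.6060]
AᵀP(A−BK) = [0.7749 -0.5829; -0.5829 0.4429]
P' = Q + AᵀP(A−BK) = [5.7749 0.4171; 0.4171 0.6929]
tr(P') = 6.4678


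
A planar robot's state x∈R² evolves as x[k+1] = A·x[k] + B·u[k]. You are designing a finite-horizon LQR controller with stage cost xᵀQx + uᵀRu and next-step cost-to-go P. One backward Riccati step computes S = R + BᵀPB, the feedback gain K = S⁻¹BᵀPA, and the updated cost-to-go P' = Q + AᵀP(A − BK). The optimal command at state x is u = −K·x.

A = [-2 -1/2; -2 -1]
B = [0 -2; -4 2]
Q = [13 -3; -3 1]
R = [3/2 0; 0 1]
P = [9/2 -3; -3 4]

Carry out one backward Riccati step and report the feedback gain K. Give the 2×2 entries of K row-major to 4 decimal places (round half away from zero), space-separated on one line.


BᵀP = [12.0000 -16.0000; -15.0000 14.0000]
S = R + BᵀPB = [3/2 0; 0 1] + [64.0000 -56.0000; -56.0000 58.0000] = [65.5000 -56.0000; -56.0000 59.0000]
BᵀPA = [8.0000 10.0000; 2.0000 -6.5000]
K = S⁻¹·BᵀPA = [0.8016 0.3102; 0.7948 0.1843]
A−BK = [-0.4104 -0.1314; -0.3830 -0.1277]
AᵀP(A−BK) = [1.9973 0.6496; 0.6496 0.2206]
P' = Q + AᵀP(A−BK) = [14.9973 -2.3504; -2.3504 1.2206]
tr(P') = 16.2178

0.8016 0.3102 0.7948 0.1843


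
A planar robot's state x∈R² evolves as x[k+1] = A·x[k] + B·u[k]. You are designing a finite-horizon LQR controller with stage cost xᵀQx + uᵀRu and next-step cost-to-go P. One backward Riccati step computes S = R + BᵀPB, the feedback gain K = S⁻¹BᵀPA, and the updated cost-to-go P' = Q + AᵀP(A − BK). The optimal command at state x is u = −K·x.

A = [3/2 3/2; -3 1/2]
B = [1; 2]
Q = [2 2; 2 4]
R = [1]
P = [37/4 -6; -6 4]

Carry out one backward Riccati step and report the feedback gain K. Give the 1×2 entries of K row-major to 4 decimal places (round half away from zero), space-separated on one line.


-4.5000 -1.3889

BᵀP = [-2.7500 2.0000]
S = R + BᵀPB = [1] + [1.2500] = [2.2500]
BᵀPA = [-10.1250 -3.1250]
K = S⁻¹·BᵀPA = [-4.5000 -1.3889]
A−BK = [6.0000 2.8889; 6.0000 3.2778]
AᵀP(A−BK) = [65.2500 23.2500; 23.2500 8.4722]
P' = Q + AᵀP(A−BK) = [67.2500 25.2500; 25.2500 12.4722]
tr(P') = 79.7222


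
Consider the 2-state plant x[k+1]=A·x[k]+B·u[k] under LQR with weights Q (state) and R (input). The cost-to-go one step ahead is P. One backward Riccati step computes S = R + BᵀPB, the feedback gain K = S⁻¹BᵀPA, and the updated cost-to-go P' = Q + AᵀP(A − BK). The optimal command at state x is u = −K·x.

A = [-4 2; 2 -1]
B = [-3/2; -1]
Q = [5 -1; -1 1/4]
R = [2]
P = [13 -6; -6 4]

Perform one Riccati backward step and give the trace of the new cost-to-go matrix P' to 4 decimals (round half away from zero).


BᵀP = [-13.5000 5.0000]
S = R + BᵀPB = [2] + [15.2500] = [17.2500]
BᵀPA = [64.0000 -32.0000]
K = S⁻¹·BᵀPA = [3.7101 -1.8551]
A−BK = [1.5652 -0.7826; 5.7101 -2.8551]
AᵀP(A−BK) = [82.5507 -41.2754; -41.2754 20.6377]
P' = Q + AᵀP(A−BK) = [87.5507 -42.2754; -42.2754 20.8877]
tr(P') = 108.4384

108.4384


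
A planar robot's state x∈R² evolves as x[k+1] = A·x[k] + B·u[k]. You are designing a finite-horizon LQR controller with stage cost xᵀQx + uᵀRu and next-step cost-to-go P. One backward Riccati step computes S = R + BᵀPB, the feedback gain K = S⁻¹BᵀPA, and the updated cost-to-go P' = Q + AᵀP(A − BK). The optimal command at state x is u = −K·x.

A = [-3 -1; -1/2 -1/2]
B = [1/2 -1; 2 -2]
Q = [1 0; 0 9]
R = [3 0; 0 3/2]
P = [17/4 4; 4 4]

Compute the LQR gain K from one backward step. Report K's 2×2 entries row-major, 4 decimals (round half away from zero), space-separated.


-0.3132 -0.1395 0.8825 0.3721

BᵀP = [10.1250 10.0000; -12.2500 -12.0000]
S = R + BᵀPB = [3 0; 0 3/2] + [25.0625 -30.1250; -30.1250 36.2500] = [28.0625 -30.1250; -30.1250 37.7500]
BᵀPA = [-35.3750 -15.1250; 42.7500 18.2500]
K = S⁻¹·BᵀPA = [-0.3132 -0.1395; 0.8825 0.3721]
A−BK = [-1.9609 -0.5581; 1.8914 0.5233]
AᵀP(A−BK) = [2.4431 0.9070; 0.9070 0.3488]
P' = Q + AᵀP(A−BK) = [3.4431 0.9070; 0.9070 9.3488]
tr(P') = 12.7919


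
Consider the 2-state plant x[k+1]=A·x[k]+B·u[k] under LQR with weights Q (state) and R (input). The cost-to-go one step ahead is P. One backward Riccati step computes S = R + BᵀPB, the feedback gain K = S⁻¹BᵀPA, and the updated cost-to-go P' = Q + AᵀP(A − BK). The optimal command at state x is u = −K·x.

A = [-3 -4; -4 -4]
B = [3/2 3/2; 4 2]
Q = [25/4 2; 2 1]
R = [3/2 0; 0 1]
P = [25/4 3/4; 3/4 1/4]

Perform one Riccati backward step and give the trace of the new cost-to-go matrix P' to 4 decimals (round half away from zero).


BᵀP = [12.3750 2.1250; 10.8750 1.6250]
S = R + BᵀPB = [3/2 0; 0 1] + [27.0625 22.8125; 22.8125 19.5625] = [28.5625 22.8125; 22.8125 20.5625]
BᵀPA = [-45.6250 -58.0000; -39.1250 -50.0000]
K = S⁻¹·BᵀPA = [-0.6819 -0.7772; -1.1462 -1.5694]
A−BK = [-0.2578 -0.4801; 1.0201 2.2475]
AᵀP(A−BK) = [2.2924 3.1387; 3.1387 4.4540]
P' = Q + AᵀP(A−BK) = [8.5424 5.1387; 5.1387 5.4540]
tr(P') = 13.9964

13.9964


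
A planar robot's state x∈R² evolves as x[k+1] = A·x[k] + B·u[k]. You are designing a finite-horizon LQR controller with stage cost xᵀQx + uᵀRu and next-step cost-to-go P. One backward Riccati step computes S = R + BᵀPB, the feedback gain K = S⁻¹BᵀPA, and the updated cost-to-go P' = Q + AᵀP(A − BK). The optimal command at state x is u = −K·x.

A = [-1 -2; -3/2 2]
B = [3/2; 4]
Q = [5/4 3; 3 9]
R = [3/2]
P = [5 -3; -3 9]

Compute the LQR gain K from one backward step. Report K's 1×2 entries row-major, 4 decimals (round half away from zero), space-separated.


BᵀP = [-4.5000 31.5000]
S = R + BᵀPB = [3/2] + [119.2500] = [120.7500]
BᵀPA = [-42.7500 72.0000]
K = S⁻¹·BᵀPA = [-0.3540 0.5963]
A−BK = [-0.4689 -2.8944; -0.0839 -0.3851]
AᵀP(A−BK) = [1.1149 5.4907; 5.4907 37.0683]
P' = Q + AᵀP(A−BK) = [2.3649 8.4907; 8.4907 46.0683]
tr(P') = 48.4332

-0.3540 0.5963


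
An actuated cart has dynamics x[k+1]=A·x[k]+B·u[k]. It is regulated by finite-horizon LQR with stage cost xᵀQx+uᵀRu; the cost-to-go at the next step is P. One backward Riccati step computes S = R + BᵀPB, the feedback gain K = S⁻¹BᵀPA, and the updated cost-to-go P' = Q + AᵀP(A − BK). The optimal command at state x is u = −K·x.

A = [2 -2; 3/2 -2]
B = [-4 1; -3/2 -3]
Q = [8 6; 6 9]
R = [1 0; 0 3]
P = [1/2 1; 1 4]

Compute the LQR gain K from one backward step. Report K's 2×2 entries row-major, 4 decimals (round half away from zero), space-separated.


-0.5524 0.6243 -0.2048 0.3121

BᵀP = [-3.5000 -10.0000; -2.5000 -11.0000]
S = R + BᵀPB = [1 0; 0 3] + [29.0000 26.5000; 26.5000 30.5000] = [30.0000 26.5000; 26.5000 33.5000]
BᵀPA = [-22.0000 27.0000; -21.5000 27.0000]
K = S⁻¹·BᵀPA = [-0.5524 0.6243; -0.2048 0.3121]
A−BK = [-0.0050 0.1850; 0.0570 -0.1272]
AᵀP(A−BK) = [0.4434 -0.5549; -0.5549 0.7168]
P' = Q + AᵀP(A−BK) = [8.4434 5.4451; 5.4451 9.7168]
tr(P') = 18.1602


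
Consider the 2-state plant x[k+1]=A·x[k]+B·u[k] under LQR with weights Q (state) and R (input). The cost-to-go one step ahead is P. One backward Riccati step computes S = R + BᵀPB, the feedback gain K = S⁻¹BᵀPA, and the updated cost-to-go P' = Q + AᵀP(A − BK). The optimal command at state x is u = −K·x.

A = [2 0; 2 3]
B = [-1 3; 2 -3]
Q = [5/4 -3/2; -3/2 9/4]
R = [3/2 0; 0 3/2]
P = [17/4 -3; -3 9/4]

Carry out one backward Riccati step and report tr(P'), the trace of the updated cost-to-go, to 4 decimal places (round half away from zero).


BᵀP = [-10.2500 7.5000; 21.7500 -15.7500]
S = R + BᵀPB = [3/2 0; 0 3/2] + [25.2500 -53.2500; -53.2500 112.5000] = [26.7500 -53.2500; -53.2500 114.0000]
BᵀPA = [-5.5000 22.5000; 12.0000 -47.2500]
K = S⁻¹·BᵀPA = [0.0561 0.2287; 0.1315 -0.3076]
A−BK = [1.6617 1.1516; 2.2822 1.6196]
AᵀP(A−BK) = [0.7309 0.4496; 0.4496 0.5679]
P' = Q + AᵀP(A−BK) = [1.9809 -1.0504; -1.0504 2.8179]
tr(P') = 4.7989

4.7989


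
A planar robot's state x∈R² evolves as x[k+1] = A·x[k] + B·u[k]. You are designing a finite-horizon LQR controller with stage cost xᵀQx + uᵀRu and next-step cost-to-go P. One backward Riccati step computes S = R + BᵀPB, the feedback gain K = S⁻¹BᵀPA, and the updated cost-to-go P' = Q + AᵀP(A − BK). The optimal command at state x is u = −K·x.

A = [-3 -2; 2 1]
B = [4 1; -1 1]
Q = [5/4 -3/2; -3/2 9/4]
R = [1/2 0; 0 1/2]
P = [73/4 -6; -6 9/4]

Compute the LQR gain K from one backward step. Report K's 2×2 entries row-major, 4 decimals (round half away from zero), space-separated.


-0.8978 -0.5562 0.3456 0.1208

BᵀP = [79.0000 -26.2500; 12.2500 -3.7500]
S = R + BᵀPB = [1/2 0; 0 1/2] + [342.2500 52.7500; 52.7500 8.5000] = [342.7500 52.7500; 52.7500 9.0000]
BᵀPA = [-289.5000 -184.2500; -44.2500 -28.2500]
K = S⁻¹·BᵀPA = [-0.8978 -0.5562; 0.3456 0.1208]
A−BK = [0.2457 0.1038; 0.7566 0.3231]
AᵀP(A−BK) = [0.6217 0.3385; 0.3385 0.1910]
P' = Q + AᵀP(A−BK) = [1.8717 -1.1615; -1.1615 2.4410]
tr(P') = 4.3127


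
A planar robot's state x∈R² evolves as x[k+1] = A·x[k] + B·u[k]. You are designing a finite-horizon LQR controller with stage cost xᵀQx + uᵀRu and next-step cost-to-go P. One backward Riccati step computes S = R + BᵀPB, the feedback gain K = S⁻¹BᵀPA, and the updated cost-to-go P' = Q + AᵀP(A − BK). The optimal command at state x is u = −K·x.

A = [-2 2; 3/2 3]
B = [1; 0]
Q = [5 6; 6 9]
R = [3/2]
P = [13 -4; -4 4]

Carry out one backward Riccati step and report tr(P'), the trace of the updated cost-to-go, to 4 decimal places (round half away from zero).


54.8621

BᵀP = [13.0000 -4.0000]
S = R + BᵀPB = [3/2] + [13.0000] = [14.5000]
BᵀPA = [-32.0000 14.0000]
K = S⁻¹·BᵀPA = [-2.2069 0.9655]
A−BK = [0.2069 1.0345; 1.5000 3.0000]
AᵀP(A−BK) = [14.3793 8.8966; 8.8966 26.4828]
P' = Q + AᵀP(A−BK) = [19.3793 14.8966; 14.8966 35.4828]
tr(P') = 54.8621


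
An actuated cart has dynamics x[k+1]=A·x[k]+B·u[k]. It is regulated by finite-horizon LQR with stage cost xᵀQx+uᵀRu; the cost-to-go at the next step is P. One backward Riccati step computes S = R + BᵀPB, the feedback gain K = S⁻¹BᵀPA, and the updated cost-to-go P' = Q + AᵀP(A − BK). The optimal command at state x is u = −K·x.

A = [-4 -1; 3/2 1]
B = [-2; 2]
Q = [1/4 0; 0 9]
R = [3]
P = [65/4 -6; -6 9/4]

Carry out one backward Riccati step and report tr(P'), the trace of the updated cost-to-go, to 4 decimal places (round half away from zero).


BᵀP = [-44.5000 16.5000]
S = R + BᵀPB = [3] + [122.0000] = [125.0000]
BᵀPA = [202.7500 61.0000]
K = S⁻¹·BᵀPA = [1.6220 0.4880]
A−BK = [-0.7560 -0.0240; -1.7440 0.0240]
AᵀP(A−BK) = [8.2020 2.4330; 2.4330 0.7320]
P' = Q + AᵀP(A−BK) = [8.4520 2.4330; 2.4330 9.7320]
tr(P') = 18.1840

18.1840


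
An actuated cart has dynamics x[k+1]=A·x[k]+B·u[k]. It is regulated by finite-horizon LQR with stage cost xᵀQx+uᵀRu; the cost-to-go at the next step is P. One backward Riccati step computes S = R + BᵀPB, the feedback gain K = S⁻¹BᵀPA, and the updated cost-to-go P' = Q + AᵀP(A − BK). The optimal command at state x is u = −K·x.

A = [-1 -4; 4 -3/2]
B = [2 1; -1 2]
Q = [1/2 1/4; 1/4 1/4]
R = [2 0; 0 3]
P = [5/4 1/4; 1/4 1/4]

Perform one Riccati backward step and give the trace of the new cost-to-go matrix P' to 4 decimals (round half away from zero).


BᵀP = [2.2500 0.2500; 1.7500 0.7500]
S = R + BᵀPB = [2 0; 0 3] + [4.2500 2.7500; 2.7500 3.2500] = [6.2500 2.7500; 2.7500 6.2500]
BᵀPA = [-1.2500 -9.3750; 1.2500 -8.1250]
K = S⁻¹·BᵀPA = [-0.3571 -1.1508; 0.3571 -0.7937]
A−BK = [-0.6429 -0.9048; 2.9286 -1.0635]
AᵀP(A−BK) = [2.3571 -0.5714; -0.5714 6.3254]
P' = Q + AᵀP(A−BK) = [2.8571 -0.3214; -0.3214 6.5754]
tr(P') = 9.4325

9.4325


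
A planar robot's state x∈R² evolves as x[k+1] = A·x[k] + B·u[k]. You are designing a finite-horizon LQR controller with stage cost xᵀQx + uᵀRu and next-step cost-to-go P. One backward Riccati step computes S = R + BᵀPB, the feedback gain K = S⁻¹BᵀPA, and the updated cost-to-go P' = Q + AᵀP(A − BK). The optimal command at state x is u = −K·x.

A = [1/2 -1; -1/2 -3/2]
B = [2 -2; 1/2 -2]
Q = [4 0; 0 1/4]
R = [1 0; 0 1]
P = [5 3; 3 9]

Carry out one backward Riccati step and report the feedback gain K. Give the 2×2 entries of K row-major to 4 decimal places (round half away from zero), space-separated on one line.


0.4997 0.1864 0.3208 0.7432

BᵀP = [11.5000 10.5000; -16.0000 -24.0000]
S = R + BᵀPB = [1 0; 0 1] + [28.2500 -44.0000; -44.0000 80.0000] = [29.2500 -44.0000; -44.0000 81.0000]
BᵀPA = [0.5000 -27.2500; 4.0000 52.0000]
K = S⁻¹·BᵀPA = [0.4997 0.1864; 0.3208 0.7432]
A−BK = [0.1422 0.1137; -0.1082 -0.1068]
AᵀP(A−BK) = [0.4668 0.4339; 0.4339 0.6815]
P' = Q + AᵀP(A−BK) = [4.4668 0.4339; 0.4339 0.9315]
tr(P') = 5.3983
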